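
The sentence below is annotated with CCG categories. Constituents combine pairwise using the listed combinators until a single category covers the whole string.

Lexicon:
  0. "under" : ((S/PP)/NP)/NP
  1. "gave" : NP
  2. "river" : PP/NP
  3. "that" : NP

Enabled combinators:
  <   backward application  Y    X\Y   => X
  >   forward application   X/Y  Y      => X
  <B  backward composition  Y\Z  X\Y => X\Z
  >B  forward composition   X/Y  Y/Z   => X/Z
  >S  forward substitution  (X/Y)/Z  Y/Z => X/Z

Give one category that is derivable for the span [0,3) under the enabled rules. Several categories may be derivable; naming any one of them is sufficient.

[0,4] S   >
  [0,3] S/NP   >S
    [0,2] (S/PP)/NP   >
      [0,1] "under" : ((S/PP)/NP)/NP
      [1,2] "gave" : NP
    [2,3] "river" : PP/NP
  [3,4] "that" : NP

S/NP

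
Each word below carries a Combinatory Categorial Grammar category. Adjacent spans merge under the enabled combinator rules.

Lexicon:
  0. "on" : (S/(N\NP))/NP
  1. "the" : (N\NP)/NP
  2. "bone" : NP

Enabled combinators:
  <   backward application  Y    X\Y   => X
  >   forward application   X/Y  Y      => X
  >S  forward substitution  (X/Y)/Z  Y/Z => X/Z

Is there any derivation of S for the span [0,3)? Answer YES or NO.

[0,3] S   >
  [0,2] S/NP   >S
    [0,1] "on" : (S/(N\NP))/NP
    [1,2] "the" : (N\NP)/NP
  [2,3] "bone" : NP

YES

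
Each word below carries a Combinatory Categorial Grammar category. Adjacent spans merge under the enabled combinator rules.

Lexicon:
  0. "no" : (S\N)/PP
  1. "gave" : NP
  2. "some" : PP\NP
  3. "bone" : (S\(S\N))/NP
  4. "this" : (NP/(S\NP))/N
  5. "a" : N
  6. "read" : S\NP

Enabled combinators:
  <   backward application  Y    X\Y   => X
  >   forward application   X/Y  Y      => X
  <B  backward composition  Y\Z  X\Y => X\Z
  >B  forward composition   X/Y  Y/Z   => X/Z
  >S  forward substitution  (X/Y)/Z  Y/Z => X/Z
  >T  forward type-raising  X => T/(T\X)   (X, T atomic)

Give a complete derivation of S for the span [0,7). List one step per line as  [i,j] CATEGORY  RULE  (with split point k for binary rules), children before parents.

[0,7] S   <
  [0,3] S\N   >
    [0,1] "no" : (S\N)/PP
    [1,3] PP   <
      [1,2] "gave" : NP
      [2,3] "some" : PP\NP
  [3,7] S\(S\N)   >
    [3,4] "bone" : (S\(S\N))/NP
    [4,7] NP   >
      [4,6] NP/(S\NP)   >
        [4,5] "this" : (NP/(S\NP))/N
        [5,6] "a" : N
      [6,7] "read" : S\NP

[0,1] (S\N)/PP  lex  "no"
[1,2] NP  lex  "gave"
[2,3] PP\NP  lex  "some"
[1,3] PP  <  k=2
[0,3] S\N  >  k=1
[3,4] (S\(S\N))/NP  lex  "bone"
[4,5] (NP/(S\NP))/N  lex  "this"
[5,6] N  lex  "a"
[4,6] NP/(S\NP)  >  k=5
[6,7] S\NP  lex  "read"
[4,7] NP  >  k=6
[3,7] S\(S\N)  >  k=4
[0,7] S  <  k=3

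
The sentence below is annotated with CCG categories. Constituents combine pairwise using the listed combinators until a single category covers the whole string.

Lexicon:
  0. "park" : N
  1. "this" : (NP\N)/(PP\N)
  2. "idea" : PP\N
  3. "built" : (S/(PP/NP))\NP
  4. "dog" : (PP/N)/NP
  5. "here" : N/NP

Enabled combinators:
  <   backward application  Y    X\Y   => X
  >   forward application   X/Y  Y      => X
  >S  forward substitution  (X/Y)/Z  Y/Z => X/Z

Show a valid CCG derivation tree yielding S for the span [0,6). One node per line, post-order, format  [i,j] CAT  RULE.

[0,6] S   >
  [0,4] S/(PP/NP)   <
    [0,3] NP   <
      [0,1] "park" : N
      [1,3] NP\N   >
        [1,2] "this" : (NP\N)/(PP\N)
        [2,3] "idea" : PP\N
    [3,4] "built" : (S/(PP/NP))\NP
  [4,6] PP/NP   >S
    [4,5] "dog" : (PP/N)/NP
    [5,6] "here" : N/NP

[0,1] N  lex  "park"
[1,2] (NP\N)/(PP\N)  lex  "this"
[2,3] PP\N  lex  "idea"
[1,3] NP\N  >  k=2
[0,3] NP  <  k=1
[3,4] (S/(PP/NP))\NP  lex  "built"
[0,4] S/(PP/NP)  <  k=3
[4,5] (PP/N)/NP  lex  "dog"
[5,6] N/NP  lex  "here"
[4,6] PP/NP  >S  k=5
[0,6] S  >  k=4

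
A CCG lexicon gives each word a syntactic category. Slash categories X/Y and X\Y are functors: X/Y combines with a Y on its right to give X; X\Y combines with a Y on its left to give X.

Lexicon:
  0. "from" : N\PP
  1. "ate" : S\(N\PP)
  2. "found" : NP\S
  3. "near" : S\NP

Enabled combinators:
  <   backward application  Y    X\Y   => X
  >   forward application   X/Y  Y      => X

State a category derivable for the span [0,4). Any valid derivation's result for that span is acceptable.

[0,4] S   <
  [0,3] NP   <
    [0,2] S   <
      [0,1] "from" : N\PP
      [1,2] "ate" : S\(N\PP)
    [2,3] "found" : NP\S
  [3,4] "near" : S\NP

S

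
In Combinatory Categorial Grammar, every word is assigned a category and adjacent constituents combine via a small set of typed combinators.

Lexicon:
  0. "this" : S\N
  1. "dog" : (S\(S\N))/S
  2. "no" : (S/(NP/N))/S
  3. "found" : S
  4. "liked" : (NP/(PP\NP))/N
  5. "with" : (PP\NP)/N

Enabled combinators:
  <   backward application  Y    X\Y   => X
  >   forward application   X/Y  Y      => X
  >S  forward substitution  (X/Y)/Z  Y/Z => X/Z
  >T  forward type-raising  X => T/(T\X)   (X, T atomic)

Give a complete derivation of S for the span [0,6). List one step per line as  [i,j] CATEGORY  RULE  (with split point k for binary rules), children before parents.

[0,1] S\N  lex  "this"
[1,2] (S\(S\N))/S  lex  "dog"
[2,3] (S/(NP/N))/S  lex  "no"
[3,4] S  lex  "found"
[2,4] S/(NP/N)  >  k=3
[4,5] (NP/(PP\NP))/N  lex  "liked"
[5,6] (PP\NP)/N  lex  "with"
[4,6] NP/N  >S  k=5
[2,6] S  >  k=4
[1,6] S\(S\N)  >  k=2
[0,6] S  <  k=1

[0,6] S   <
  [0,1] "this" : S\N
  [1,6] S\(S\N)   >
    [1,2] "dog" : (S\(S\N))/S
    [2,6] S   >
      [2,4] S/(NP/N)   >
        [2,3] "no" : (S/(NP/N))/S
        [3,4] "found" : S
      [4,6] NP/N   >S
        [4,5] "liked" : (NP/(PP\NP))/N
        [5,6] "with" : (PP\NP)/N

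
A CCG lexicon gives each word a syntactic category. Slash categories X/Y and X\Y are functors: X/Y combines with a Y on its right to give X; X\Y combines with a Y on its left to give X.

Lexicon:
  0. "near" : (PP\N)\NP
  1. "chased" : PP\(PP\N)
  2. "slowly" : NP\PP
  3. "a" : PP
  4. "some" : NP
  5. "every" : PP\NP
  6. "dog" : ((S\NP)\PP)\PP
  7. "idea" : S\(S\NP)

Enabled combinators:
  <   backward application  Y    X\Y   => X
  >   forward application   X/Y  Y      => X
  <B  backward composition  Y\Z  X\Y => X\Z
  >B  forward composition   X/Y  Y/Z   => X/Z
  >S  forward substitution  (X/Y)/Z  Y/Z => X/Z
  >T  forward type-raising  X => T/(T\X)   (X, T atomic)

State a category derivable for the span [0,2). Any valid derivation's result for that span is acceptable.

[0,8] S   <
  [0,7] S\NP   <B
    [0,3] NP\NP   <B
      [0,2] PP\NP   <B
        [0,1] "near" : (PP\N)\NP
        [1,2] "chased" : PP\(PP\N)
      [2,3] "slowly" : NP\PP
    [3,7] S\NP   <
      [3,4] "a" : PP
      [4,7] (S\NP)\PP   <
        [4,6] PP   >
          [4,5] PP/(PP\NP)   >T
            [4,5] "some" : NP
          [5,6] "every" : PP\NP
        [6,7] "dog" : ((S\NP)\PP)\PP
  [7,8] "idea" : S\(S\NP)

PP\NP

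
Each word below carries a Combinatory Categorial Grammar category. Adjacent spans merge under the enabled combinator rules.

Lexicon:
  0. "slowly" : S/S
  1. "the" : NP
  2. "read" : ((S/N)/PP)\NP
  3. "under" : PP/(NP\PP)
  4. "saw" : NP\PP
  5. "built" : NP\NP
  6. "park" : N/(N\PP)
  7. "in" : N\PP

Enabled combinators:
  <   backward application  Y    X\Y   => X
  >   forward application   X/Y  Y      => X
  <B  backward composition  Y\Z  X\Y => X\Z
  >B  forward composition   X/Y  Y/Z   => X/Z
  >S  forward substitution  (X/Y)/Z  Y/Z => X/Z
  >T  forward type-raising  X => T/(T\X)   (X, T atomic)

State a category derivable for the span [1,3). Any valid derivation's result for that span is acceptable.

(S/N)/PP

[0,8] S   >
  [0,6] S/N   >B
    [0,1] "slowly" : S/S
    [1,6] S/N   >
      [1,3] (S/N)/PP   <
        [1,2] "the" : NP
        [2,3] "read" : ((S/N)/PP)\NP
      [3,6] PP   >
        [3,4] "under" : PP/(NP\PP)
        [4,6] NP\PP   <B
          [4,5] "saw" : NP\PP
          [5,6] "built" : NP\NP
  [6,8] N   >
    [6,7] "park" : N/(N\PP)
    [7,8] "in" : N\PP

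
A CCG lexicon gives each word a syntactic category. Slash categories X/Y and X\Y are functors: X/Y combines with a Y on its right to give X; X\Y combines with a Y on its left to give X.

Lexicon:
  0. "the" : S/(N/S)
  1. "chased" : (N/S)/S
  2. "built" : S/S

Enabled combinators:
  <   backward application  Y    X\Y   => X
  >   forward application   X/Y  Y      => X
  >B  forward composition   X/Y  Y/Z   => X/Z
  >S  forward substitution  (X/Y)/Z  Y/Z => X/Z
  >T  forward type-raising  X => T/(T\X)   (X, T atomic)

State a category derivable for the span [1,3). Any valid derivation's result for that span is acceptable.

N/S

[0,3] S   >
  [0,1] "the" : S/(N/S)
  [1,3] N/S   >S
    [1,2] "chased" : (N/S)/S
    [2,3] "built" : S/S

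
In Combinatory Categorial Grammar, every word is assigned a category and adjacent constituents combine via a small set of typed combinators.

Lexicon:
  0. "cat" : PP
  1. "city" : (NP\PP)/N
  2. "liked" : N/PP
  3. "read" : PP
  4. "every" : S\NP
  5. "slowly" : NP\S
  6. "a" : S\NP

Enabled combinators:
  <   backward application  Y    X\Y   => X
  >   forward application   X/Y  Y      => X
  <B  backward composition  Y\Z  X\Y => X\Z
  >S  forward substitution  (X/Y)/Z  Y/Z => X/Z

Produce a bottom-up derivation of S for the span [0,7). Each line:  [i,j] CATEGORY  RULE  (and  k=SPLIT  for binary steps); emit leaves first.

[0,1] PP  lex  "cat"
[1,2] (NP\PP)/N  lex  "city"
[2,3] N/PP  lex  "liked"
[3,4] PP  lex  "read"
[2,4] N  >  k=3
[1,4] NP\PP  >  k=2
[0,4] NP  <  k=1
[4,5] S\NP  lex  "every"
[5,6] NP\S  lex  "slowly"
[6,7] S\NP  lex  "a"
[5,7] S\S  <B  k=6
[4,7] S\NP  <B  k=5
[0,7] S  <  k=4

[0,7] S   <
  [0,4] NP   <
    [0,1] "cat" : PP
    [1,4] NP\PP   >
      [1,2] "city" : (NP\PP)/N
      [2,4] N   >
        [2,3] "liked" : N/PP
        [3,4] "read" : PP
  [4,7] S\NP   <B
    [4,5] "every" : S\NP
    [5,7] S\S   <B
      [5,6] "slowly" : NP\S
      [6,7] "a" : S\NP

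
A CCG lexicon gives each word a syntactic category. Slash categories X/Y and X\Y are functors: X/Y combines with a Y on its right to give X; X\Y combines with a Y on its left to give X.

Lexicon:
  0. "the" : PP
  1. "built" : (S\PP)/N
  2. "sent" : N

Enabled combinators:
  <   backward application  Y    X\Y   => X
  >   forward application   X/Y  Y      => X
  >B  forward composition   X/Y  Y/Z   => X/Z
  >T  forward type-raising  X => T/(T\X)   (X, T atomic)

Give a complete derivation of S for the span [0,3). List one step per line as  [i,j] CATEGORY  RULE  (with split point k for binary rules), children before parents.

[0,1] PP  lex  "the"
[0,1] S/(S\PP)  >T
[1,2] (S\PP)/N  lex  "built"
[2,3] N  lex  "sent"
[1,3] S\PP  >  k=2
[0,3] S  >  k=1

[0,3] S   >
  [0,1] S/(S\PP)   >T
    [0,1] "the" : PP
  [1,3] S\PP   >
    [1,2] "built" : (S\PP)/N
    [2,3] "sent" : N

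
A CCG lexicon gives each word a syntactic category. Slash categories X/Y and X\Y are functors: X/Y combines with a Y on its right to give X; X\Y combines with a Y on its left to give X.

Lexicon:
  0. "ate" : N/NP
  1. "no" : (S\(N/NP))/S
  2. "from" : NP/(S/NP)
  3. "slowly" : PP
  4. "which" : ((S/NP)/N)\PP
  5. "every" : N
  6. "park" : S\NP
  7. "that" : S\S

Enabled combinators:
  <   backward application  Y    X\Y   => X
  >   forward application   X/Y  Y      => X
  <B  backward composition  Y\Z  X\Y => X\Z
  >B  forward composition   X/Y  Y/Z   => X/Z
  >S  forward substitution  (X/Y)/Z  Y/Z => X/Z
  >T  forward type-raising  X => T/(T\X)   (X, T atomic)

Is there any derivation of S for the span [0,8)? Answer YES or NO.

YES

[0,8] S   <
  [0,1] "ate" : N/NP
  [1,8] S\(N/NP)   >
    [1,2] "no" : (S\(N/NP))/S
    [2,8] S   <
      [2,6] NP   >
        [2,5] NP/N   >B
          [2,3] "from" : NP/(S/NP)
          [3,5] (S/NP)/N   <
            [3,4] "slowly" : PP
            [4,5] "which" : ((S/NP)/N)\PP
        [5,6] "every" : N
      [6,8] S\NP   <B
        [6,7] "park" : S\NP
        [7,8] "that" : S\S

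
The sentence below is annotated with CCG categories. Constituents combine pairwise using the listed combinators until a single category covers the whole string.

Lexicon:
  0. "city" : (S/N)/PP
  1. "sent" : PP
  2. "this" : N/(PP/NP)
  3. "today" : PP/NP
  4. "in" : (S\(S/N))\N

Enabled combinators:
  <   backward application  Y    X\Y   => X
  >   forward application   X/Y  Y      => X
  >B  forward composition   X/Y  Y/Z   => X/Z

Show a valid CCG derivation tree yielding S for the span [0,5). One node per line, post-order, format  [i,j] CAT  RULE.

[0,5] S   <
  [0,2] S/N   >
    [0,1] "city" : (S/N)/PP
    [1,2] "sent" : PP
  [2,5] S\(S/N)   <
    [2,4] N   >
      [2,3] "this" : N/(PP/NP)
      [3,4] "today" : PP/NP
    [4,5] "in" : (S\(S/N))\N

[0,1] (S/N)/PP  lex  "city"
[1,2] PP  lex  "sent"
[0,2] S/N  >  k=1
[2,3] N/(PP/NP)  lex  "this"
[3,4] PP/NP  lex  "today"
[2,4] N  >  k=3
[4,5] (S\(S/N))\N  lex  "in"
[2,5] S\(S/N)  <  k=4
[0,5] S  <  k=2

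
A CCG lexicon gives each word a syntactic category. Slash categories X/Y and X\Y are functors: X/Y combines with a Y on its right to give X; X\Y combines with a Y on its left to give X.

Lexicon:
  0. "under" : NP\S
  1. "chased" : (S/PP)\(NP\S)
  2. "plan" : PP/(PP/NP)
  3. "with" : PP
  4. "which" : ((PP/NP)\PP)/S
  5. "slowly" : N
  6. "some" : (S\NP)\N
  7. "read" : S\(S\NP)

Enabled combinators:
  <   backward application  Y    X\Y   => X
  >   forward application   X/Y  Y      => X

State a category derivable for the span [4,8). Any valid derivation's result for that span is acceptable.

(PP/NP)\PP

[0,8] S   >
  [0,2] S/PP   <
    [0,1] "under" : NP\S
    [1,2] "chased" : (S/PP)\(NP\S)
  [2,8] PP   >
    [2,3] "plan" : PP/(PP/NP)
    [3,8] PP/NP   <
      [3,4] "with" : PP
      [4,8] (PP/NP)\PP   >
        [4,5] "which" : ((PP/NP)\PP)/S
        [5,8] S   <
          [5,7] S\NP   <
            [5,6] "slowly" : N
            [6,7] "some" : (S\NP)\N
          [7,8] "read" : S\(S\NP)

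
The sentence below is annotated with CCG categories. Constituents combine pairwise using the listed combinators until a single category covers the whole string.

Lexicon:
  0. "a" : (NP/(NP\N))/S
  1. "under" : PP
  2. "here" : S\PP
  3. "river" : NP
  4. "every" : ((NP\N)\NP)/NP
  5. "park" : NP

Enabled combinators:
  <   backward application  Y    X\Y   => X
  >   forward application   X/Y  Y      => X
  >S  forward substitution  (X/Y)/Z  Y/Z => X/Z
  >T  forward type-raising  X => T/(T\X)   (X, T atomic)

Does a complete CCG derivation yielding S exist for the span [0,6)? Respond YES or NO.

(NP/(NP\N))/S PP S\PP NP ((NP\N)\NP)/NP NP
CKY chart[0,6] = {N/(N\NP), NP, NP/(NP\NP), PP/(PP\NP), S/(S\NP)}; S ∉ chart

NO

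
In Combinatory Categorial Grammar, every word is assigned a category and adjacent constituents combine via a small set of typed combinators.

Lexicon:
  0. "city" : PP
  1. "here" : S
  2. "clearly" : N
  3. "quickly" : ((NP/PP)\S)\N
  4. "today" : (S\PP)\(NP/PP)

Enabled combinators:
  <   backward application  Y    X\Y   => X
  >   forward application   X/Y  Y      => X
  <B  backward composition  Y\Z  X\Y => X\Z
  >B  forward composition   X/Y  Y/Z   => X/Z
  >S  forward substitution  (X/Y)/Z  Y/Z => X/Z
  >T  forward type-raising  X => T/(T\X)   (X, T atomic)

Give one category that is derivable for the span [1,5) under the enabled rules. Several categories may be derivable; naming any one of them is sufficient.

S\PP

[0,5] S   <
  [0,1] "city" : PP
  [1,5] S\PP   <
    [1,4] NP/PP   <
      [1,2] "here" : S
      [2,4] (NP/PP)\S   <
        [2,3] "clearly" : N
        [3,4] "quickly" : ((NP/PP)\S)\N
    [4,5] "today" : (S\PP)\(NP/PP)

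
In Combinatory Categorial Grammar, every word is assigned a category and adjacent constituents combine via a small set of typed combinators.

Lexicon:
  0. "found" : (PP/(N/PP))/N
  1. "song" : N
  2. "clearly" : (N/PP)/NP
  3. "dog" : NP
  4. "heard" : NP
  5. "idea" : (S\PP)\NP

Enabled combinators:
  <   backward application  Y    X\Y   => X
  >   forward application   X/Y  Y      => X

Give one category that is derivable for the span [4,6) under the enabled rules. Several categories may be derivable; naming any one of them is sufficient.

S\PP

[0,6] S   <
  [0,4] PP   >
    [0,2] PP/(N/PP)   >
      [0,1] "found" : (PP/(N/PP))/N
      [1,2] "song" : N
    [2,4] N/PP   >
      [2,3] "clearly" : (N/PP)/NP
      [3,4] "dog" : NP
  [4,6] S\PP   <
    [4,5] "heard" : NP
    [5,6] "idea" : (S\PP)\NP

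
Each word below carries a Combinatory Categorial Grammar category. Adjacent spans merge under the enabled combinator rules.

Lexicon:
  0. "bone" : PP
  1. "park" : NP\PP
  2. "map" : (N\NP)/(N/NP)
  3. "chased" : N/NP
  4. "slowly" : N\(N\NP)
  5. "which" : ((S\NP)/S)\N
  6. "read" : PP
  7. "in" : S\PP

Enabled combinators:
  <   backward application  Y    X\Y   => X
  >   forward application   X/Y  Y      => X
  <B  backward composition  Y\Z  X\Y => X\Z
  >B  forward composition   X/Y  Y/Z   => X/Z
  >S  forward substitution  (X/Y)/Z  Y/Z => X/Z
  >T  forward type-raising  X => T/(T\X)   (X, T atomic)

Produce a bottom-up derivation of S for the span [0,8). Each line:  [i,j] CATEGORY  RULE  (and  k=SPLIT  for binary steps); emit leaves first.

[0,8] S   <
  [0,2] NP   <
    [0,1] "bone" : PP
    [1,2] "park" : NP\PP
  [2,8] S\NP   >
    [2,6] (S\NP)/S   <
      [2,5] N   <
        [2,4] N\NP   >
          [2,3] "map" : (N\NP)/(N/NP)
          [3,4] "chased" : N/NP
        [4,5] "slowly" : N\(N\NP)
      [5,6] "which" : ((S\NP)/S)\N
    [6,8] S   <
      [6,7] "read" : PP
      [7,8] "in" : S\PP

[0,1] PP  lex  "bone"
[1,2] NP\PP  lex  "park"
[0,2] NP  <  k=1
[2,3] (N\NP)/(N/NP)  lex  "map"
[3,4] N/NP  lex  "chased"
[2,4] N\NP  >  k=3
[4,5] N\(N\NP)  lex  "slowly"
[2,5] N  <  k=4
[5,6] ((S\NP)/S)\N  lex  "which"
[2,6] (S\NP)/S  <  k=5
[6,7] PP  lex  "read"
[7,8] S\PP  lex  "in"
[6,8] S  <  k=7
[2,8] S\NP  >  k=6
[0,8] S  <  k=2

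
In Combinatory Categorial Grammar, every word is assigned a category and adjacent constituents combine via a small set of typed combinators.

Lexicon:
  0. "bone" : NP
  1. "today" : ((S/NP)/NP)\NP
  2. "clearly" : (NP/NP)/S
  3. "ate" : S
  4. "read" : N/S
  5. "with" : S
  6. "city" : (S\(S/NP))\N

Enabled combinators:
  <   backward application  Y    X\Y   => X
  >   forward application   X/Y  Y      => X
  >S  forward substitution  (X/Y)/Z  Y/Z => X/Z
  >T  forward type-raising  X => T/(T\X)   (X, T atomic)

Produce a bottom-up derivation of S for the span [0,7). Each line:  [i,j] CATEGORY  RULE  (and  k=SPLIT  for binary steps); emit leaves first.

[0,1] NP  lex  "bone"
[1,2] ((S/NP)/NP)\NP  lex  "today"
[0,2] (S/NP)/NP  <  k=1
[2,3] (NP/NP)/S  lex  "clearly"
[3,4] S  lex  "ate"
[2,4] NP/NP  >  k=3
[0,4] S/NP  >S  k=2
[4,5] N/S  lex  "read"
[5,6] S  lex  "with"
[4,6] N  >  k=5
[6,7] (S\(S/NP))\N  lex  "city"
[4,7] S\(S/NP)  <  k=6
[0,7] S  <  k=4

[0,7] S   <
  [0,4] S/NP   >S
    [0,2] (S/NP)/NP   <
      [0,1] "bone" : NP
      [1,2] "today" : ((S/NP)/NP)\NP
    [2,4] NP/NP   >
      [2,3] "clearly" : (NP/NP)/S
      [3,4] "ate" : S
  [4,7] S\(S/NP)   <
    [4,6] N   >
      [4,5] "read" : N/S
      [5,6] "with" : S
    [6,7] "city" : (S\(S/NP))\N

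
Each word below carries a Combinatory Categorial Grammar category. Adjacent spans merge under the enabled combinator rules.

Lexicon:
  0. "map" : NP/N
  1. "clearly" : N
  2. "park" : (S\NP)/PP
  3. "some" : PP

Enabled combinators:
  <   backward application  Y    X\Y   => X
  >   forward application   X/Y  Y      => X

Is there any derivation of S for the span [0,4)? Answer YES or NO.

[0,4] S   <
  [0,2] NP   >
    [0,1] "map" : NP/N
    [1,2] "clearly" : N
  [2,4] S\NP   >
    [2,3] "park" : (S\NP)/PP
    [3,4] "some" : PP

YES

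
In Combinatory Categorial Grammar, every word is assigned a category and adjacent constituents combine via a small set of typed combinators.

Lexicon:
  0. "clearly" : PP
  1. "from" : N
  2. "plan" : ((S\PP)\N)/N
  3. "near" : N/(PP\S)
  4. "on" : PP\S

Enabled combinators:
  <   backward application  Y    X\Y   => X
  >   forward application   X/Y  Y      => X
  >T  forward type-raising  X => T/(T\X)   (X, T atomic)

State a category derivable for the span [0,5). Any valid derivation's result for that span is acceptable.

[0,5] S   <
  [0,1] "clearly" : PP
  [1,5] S\PP   <
    [1,2] "from" : N
    [2,5] (S\PP)\N   >
      [2,3] "plan" : ((S\PP)\N)/N
      [3,5] N   >
        [3,4] "near" : N/(PP\S)
        [4,5] "on" : PP\S

S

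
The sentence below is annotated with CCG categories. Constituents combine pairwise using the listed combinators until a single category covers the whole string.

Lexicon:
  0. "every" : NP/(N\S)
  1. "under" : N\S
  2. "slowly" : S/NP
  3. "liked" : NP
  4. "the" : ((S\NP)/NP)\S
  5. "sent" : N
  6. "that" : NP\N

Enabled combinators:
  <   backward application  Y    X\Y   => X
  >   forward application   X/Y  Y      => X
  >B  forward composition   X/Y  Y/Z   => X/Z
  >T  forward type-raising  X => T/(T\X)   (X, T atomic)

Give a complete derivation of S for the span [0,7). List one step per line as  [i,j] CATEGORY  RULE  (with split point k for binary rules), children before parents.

[0,1] NP/(N\S)  lex  "every"
[1,2] N\S  lex  "under"
[0,2] NP  >  k=1
[2,3] S/NP  lex  "slowly"
[3,4] NP  lex  "liked"
[2,4] S  >  k=3
[4,5] ((S\NP)/NP)\S  lex  "the"
[2,5] (S\NP)/NP  <  k=4
[5,6] N  lex  "sent"
[5,6] NP/(NP\N)  >T
[6,7] NP\N  lex  "that"
[5,7] NP  >  k=6
[2,7] S\NP  >  k=5
[0,7] S  <  k=2

[0,7] S   <
  [0,2] NP   >
    [0,1] "every" : NP/(N\S)
    [1,2] "under" : N\S
  [2,7] S\NP   >
    [2,5] (S\NP)/NP   <
      [2,4] S   >
        [2,3] "slowly" : S/NP
        [3,4] "liked" : NP
      [4,5] "the" : ((S\NP)/NP)\S
    [5,7] NP   >
      [5,6] NP/(NP\N)   >T
        [5,6] "sent" : N
      [6,7] "that" : NP\N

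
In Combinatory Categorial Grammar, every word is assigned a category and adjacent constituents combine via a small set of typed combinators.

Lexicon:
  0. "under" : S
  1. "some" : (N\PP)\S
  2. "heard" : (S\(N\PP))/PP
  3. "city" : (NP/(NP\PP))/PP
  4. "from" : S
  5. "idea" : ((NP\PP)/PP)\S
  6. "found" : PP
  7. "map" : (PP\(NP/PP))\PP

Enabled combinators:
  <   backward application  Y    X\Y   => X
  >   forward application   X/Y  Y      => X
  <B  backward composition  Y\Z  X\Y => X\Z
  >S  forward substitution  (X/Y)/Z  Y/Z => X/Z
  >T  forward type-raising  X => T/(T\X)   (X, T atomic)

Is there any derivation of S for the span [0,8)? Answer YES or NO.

[0,8] S   <
  [0,2] N\PP   <
    [0,1] "under" : S
    [1,2] "some" : (N\PP)\S
  [2,8] S\(N\PP)   >
    [2,3] "heard" : (S\(N\PP))/PP
    [3,8] PP   <
      [3,6] NP/PP   >S
        [3,4] "city" : (NP/(NP\PP))/PP
        [4,6] (NP\PP)/PP   <
          [4,5] "from" : S
          [5,6] "idea" : ((NP\PP)/PP)\S
      [6,8] PP\(NP/PP)   <
        [6,7] "found" : PP
        [7,8] "map" : (PP\(NP/PP))\PP

YES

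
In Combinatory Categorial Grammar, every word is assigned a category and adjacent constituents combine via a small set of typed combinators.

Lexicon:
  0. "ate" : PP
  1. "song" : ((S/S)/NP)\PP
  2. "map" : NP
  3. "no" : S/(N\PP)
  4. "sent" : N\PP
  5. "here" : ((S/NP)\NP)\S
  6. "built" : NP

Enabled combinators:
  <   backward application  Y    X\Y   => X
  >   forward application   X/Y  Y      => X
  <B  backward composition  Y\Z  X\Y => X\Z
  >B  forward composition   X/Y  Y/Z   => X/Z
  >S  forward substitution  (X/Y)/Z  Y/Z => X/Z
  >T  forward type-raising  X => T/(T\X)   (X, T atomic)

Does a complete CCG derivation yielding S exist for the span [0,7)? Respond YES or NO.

[0,7] S   >
  [0,6] S/NP   >S
    [0,2] (S/S)/NP   <
      [0,1] "ate" : PP
      [1,2] "song" : ((S/S)/NP)\PP
    [2,6] S/NP   <
      [2,3] "map" : NP
      [3,6] (S/NP)\NP   <
        [3,5] S   >
          [3,4] "no" : S/(N\PP)
          [4,5] "sent" : N\PP
        [5,6] "here" : ((S/NP)\NP)\S
  [6,7] "built" : NP

YES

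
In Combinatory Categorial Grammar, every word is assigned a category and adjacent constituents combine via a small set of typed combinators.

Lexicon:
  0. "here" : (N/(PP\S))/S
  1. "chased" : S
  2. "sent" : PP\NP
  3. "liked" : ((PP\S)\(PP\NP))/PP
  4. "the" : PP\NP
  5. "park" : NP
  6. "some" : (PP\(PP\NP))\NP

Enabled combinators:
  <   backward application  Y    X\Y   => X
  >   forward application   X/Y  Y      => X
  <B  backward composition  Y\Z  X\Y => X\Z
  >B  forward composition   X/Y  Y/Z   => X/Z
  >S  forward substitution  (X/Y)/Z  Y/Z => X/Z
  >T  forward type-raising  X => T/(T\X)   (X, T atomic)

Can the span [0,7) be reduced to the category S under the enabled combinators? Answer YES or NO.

(N/(PP\S))/S S PP\NP ((PP\S)\(PP\NP))/PP PP\NP NP (PP\(PP\NP))\NP
CKY chart[0,7] = {(N/(PP\S))/(S\PP), N, N/(N\N), NP/(NP\N), PP/(PP\N), S/(S\N)}; S ∉ chart

NO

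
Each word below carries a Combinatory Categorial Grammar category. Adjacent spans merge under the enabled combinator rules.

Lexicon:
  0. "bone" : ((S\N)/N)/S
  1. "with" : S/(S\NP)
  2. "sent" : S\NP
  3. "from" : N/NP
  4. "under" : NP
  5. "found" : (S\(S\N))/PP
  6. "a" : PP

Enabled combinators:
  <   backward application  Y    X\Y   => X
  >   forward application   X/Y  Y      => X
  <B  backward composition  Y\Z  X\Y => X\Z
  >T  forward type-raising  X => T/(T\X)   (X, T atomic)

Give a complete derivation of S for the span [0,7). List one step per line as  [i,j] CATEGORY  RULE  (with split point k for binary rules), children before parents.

[0,7] S   <
  [0,5] S\N   >
    [0,3] (S\N)/N   >
      [0,1] "bone" : ((S\N)/N)/S
      [1,3] S   >
        [1,2] "with" : S/(S\NP)
        [2,3] "sent" : S\NP
    [3,5] N   >
      [3,4] "from" : N/NP
      [4,5] "under" : NP
  [5,7] S\(S\N)   >
    [5,6] "found" : (S\(S\N))/PP
    [6,7] "a" : PP

[0,1] ((S\N)/N)/S  lex  "bone"
[1,2] S/(S\NP)  lex  "with"
[2,3] S\NP  lex  "sent"
[1,3] S  >  k=2
[0,3] (S\N)/N  >  k=1
[3,4] N/NP  lex  "from"
[4,5] NP  lex  "under"
[3,5] N  >  k=4
[0,5] S\N  >  k=3
[5,6] (S\(S\N))/PP  lex  "found"
[6,7] PP  lex  "a"
[5,7] S\(S\N)  >  k=6
[0,7] S  <  k=5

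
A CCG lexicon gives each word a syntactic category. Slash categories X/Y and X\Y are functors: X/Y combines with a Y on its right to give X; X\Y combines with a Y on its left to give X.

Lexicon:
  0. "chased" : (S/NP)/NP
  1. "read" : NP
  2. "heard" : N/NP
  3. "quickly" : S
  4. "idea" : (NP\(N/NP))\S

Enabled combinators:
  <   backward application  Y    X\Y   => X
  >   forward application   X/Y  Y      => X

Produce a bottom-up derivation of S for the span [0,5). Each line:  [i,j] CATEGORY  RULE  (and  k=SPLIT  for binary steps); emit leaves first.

[0,1] (S/NP)/NP  lex  "chased"
[1,2] NP  lex  "read"
[0,2] S/NP  >  k=1
[2,3] N/NP  lex  "heard"
[3,4] S  lex  "quickly"
[4,5] (NP\(N/NP))\S  lex  "idea"
[3,5] NP\(N/NP)  <  k=4
[2,5] NP  <  k=3
[0,5] S  >  k=2

[0,5] S   >
  [0,2] S/NP   >
    [0,1] "chased" : (S/NP)/NP
    [1,2] "read" : NP
  [2,5] NP   <
    [2,3] "heard" : N/NP
    [3,5] NP\(N/NP)   <
      [3,4] "quickly" : S
      [4,5] "idea" : (NP\(N/NP))\S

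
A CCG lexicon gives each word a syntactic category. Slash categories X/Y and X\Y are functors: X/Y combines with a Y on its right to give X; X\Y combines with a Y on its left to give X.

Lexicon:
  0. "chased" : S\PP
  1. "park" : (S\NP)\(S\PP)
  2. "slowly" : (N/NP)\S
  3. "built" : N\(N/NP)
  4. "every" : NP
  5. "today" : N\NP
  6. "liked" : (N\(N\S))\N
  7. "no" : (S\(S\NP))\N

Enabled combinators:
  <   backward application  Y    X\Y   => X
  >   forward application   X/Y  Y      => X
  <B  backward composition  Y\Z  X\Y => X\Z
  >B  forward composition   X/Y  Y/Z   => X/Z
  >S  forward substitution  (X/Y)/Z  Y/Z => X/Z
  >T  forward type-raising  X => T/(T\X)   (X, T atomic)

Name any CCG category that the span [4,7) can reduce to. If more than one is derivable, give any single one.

N\(N\S)

[0,8] S   <
  [0,2] S\NP   <
    [0,1] "chased" : S\PP
    [1,2] "park" : (S\NP)\(S\PP)
  [2,8] S\(S\NP)   <
    [2,7] N   <
      [2,4] N\S   <B
        [2,3] "slowly" : (N/NP)\S
        [3,4] "built" : N\(N/NP)
      [4,7] N\(N\S)   <
        [4,6] N   >
          [4,5] N/(N\NP)   >T
            [4,5] "every" : NP
          [5,6] "today" : N\NP
        [6,7] "liked" : (N\(N\S))\N
    [7,8] "no" : (S\(S\NP))\N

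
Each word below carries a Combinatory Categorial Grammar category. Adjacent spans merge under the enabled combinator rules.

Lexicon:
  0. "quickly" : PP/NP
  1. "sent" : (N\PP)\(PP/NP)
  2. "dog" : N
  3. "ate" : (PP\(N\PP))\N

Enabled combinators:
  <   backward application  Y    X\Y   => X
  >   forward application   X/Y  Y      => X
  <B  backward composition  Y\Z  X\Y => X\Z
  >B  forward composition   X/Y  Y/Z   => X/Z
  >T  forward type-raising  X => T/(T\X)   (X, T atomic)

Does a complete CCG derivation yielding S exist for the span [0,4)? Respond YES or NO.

NO

PP/NP (N\PP)\(PP/NP) N (PP\(N\PP))\N
CKY chart[0,4] = {N/(N\PP), NP/(NP\PP), PP, PP/(PP\PP), S/(S\PP)}; S ∉ chart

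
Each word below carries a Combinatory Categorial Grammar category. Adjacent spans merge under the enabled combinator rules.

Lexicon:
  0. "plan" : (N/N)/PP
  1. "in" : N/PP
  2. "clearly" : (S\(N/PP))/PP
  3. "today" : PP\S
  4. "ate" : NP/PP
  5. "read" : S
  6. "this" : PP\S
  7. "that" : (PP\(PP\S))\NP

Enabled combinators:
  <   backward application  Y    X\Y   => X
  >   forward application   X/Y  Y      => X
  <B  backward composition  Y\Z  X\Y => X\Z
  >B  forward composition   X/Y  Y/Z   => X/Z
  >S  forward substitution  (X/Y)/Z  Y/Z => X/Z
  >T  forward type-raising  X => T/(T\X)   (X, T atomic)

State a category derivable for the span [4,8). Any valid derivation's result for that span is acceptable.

[0,8] S   <
  [0,2] N/PP   >S
    [0,1] "plan" : (N/N)/PP
    [1,2] "in" : N/PP
  [2,8] S\(N/PP)   >
    [2,3] "clearly" : (S\(N/PP))/PP
    [3,8] PP   <
      [3,4] "today" : PP\S
      [4,8] PP\(PP\S)   <
        [4,7] NP   >
          [4,5] "ate" : NP/PP
          [5,7] PP   >
            [5,6] PP/(PP\S)   >T
              [5,6] "read" : S
            [6,7] "this" : PP\S
        [7,8] "that" : (PP\(PP\S))\NP

PP\(PP\S)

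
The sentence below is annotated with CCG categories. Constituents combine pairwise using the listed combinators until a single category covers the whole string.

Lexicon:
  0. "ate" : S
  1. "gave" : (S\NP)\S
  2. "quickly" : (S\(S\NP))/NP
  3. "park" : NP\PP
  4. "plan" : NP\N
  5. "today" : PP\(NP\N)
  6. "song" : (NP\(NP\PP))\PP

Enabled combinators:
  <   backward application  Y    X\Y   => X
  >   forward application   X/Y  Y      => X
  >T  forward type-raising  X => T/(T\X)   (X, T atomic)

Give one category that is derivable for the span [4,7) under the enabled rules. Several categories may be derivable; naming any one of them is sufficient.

NP\(NP\PP)

[0,7] S   <
  [0,2] S\NP   <
    [0,1] "ate" : S
    [1,2] "gave" : (S\NP)\S
  [2,7] S\(S\NP)   >
    [2,3] "quickly" : (S\(S\NP))/NP
    [3,7] NP   <
      [3,4] "park" : NP\PP
      [4,7] NP\(NP\PP)   <
        [4,6] PP   <
          [4,5] "plan" : NP\N
          [5,6] "today" : PP\(NP\N)
        [6,7] "song" : (NP\(NP\PP))\PP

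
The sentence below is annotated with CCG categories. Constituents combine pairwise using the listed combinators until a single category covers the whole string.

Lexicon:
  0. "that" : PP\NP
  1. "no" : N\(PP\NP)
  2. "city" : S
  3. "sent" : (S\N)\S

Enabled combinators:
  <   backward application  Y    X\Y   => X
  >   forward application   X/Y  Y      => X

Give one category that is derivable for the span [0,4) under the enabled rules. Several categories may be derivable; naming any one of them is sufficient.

S

[0,4] S   <
  [0,2] N   <
    [0,1] "that" : PP\NP
    [1,2] "no" : N\(PP\NP)
  [2,4] S\N   <
    [2,3] "city" : S
    [3,4] "sent" : (S\N)\S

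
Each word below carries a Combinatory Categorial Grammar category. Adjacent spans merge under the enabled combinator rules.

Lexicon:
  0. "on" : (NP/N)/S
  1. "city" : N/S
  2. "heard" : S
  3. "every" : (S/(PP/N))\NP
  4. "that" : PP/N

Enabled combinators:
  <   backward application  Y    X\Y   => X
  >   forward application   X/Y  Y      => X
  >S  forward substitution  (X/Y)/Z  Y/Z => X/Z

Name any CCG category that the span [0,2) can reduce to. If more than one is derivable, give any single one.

NP/S

[0,5] S   >
  [0,4] S/(PP/N)   <
    [0,3] NP   >
      [0,2] NP/S   >S
        [0,1] "on" : (NP/N)/S
        [1,2] "city" : N/S
      [2,3] "heard" : S
    [3,4] "every" : (S/(PP/N))\NP
  [4,5] "that" : PP/N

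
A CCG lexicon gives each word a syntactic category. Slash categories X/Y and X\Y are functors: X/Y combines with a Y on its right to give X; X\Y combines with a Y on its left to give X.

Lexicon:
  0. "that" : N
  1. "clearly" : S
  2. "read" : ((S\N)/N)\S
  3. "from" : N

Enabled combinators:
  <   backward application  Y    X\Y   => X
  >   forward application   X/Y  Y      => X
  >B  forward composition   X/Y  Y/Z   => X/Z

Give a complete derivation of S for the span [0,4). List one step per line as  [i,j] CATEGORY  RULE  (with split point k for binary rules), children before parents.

[0,1] N  lex  "that"
[1,2] S  lex  "clearly"
[2,3] ((S\N)/N)\S  lex  "read"
[1,3] (S\N)/N  <  k=2
[3,4] N  lex  "from"
[1,4] S\N  >  k=3
[0,4] S  <  k=1

[0,4] S   <
  [0,1] "that" : N
  [1,4] S\N   >
    [1,3] (S\N)/N   <
      [1,2] "clearly" : S
      [2,3] "read" : ((S\N)/N)\S
    [3,4] "from" : N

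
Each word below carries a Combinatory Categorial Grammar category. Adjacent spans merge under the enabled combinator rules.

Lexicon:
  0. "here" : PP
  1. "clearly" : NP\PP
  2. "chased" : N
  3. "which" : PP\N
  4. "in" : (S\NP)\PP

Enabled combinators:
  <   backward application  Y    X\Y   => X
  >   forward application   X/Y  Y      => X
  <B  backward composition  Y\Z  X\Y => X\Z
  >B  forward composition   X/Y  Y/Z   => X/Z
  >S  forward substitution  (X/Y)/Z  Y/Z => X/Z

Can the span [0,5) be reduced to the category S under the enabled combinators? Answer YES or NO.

[0,5] S   <
  [0,2] NP   <
    [0,1] "here" : PP
    [1,2] "clearly" : NP\PP
  [2,5] S\NP   <
    [2,4] PP   <
      [2,3] "chased" : N
      [3,4] "which" : PP\N
    [4,5] "in" : (S\NP)\PP

YES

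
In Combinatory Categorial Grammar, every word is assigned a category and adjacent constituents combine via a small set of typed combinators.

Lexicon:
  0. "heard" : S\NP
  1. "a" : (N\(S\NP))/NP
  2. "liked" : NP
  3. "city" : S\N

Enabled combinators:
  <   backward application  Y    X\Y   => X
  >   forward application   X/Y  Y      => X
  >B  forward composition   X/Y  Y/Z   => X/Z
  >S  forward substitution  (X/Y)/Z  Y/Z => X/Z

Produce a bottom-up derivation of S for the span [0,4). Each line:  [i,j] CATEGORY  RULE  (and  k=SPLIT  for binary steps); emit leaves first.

[0,1] S\NP  lex  "heard"
[1,2] (N\(S\NP))/NP  lex  "a"
[2,3] NP  lex  "liked"
[1,3] N\(S\NP)  >  k=2
[0,3] N  <  k=1
[3,4] S\N  lex  "city"
[0,4] S  <  k=3

[0,4] S   <
  [0,3] N   <
    [0,1] "heard" : S\NP
    [1,3] N\(S\NP)   >
      [1,2] "a" : (N\(S\NP))/NP
      [2,3] "liked" : NP
  [3,4] "city" : S\N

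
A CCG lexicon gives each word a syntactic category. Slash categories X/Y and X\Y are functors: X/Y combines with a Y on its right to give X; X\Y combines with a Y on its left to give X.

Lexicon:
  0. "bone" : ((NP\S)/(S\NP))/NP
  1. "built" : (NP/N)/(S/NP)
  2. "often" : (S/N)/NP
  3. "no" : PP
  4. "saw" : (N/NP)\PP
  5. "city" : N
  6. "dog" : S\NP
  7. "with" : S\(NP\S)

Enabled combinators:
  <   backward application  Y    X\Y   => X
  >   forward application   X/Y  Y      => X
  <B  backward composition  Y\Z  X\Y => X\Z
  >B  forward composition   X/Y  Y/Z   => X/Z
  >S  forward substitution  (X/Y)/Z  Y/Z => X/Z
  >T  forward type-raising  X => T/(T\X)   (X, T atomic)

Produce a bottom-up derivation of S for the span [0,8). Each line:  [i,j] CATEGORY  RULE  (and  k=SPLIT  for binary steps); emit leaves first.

[0,1] ((NP\S)/(S\NP))/NP  lex  "bone"
[1,2] (NP/N)/(S/NP)  lex  "built"
[2,3] (S/N)/NP  lex  "often"
[3,4] PP  lex  "no"
[4,5] (N/NP)\PP  lex  "saw"
[3,5] N/NP  <  k=4
[2,5] S/NP  >S  k=3
[1,5] NP/N  >  k=2
[5,6] N  lex  "city"
[1,6] NP  >  k=5
[0,6] (NP\S)/(S\NP)  >  k=1
[6,7] S\NP  lex  "dog"
[0,7] NP\S  >  k=6
[7,8] S\(NP\S)  lex  "with"
[0,8] S  <  k=7

[0,8] S   <
  [0,7] NP\S   >
    [0,6] (NP\S)/(S\NP)   >
      [0,1] "bone" : ((NP\S)/(S\NP))/NP
      [1,6] NP   >
        [1,5] NP/N   >
          [1,2] "built" : (NP/N)/(S/NP)
          [2,5] S/NP   >S
            [2,3] "often" : (S/N)/NP
            [3,5] N/NP   <
              [3,4] "no" : PP
              [4,5] "saw" : (N/NP)\PP
        [5,6] "city" : N
    [6,7] "dog" : S\NP
  [7,8] "with" : S\(NP\S)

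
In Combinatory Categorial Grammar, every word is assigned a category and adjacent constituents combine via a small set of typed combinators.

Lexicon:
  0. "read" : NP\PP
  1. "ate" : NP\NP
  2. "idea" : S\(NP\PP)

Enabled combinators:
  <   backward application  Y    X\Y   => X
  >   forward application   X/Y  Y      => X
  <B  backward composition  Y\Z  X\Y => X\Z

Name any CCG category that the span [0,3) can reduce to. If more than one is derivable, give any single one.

S

[0,3] S   <
  [0,2] NP\PP   <B
    [0,1] "read" : NP\PP
    [1,2] "ate" : NP\NP
  [2,3] "idea" : S\(NP\PP)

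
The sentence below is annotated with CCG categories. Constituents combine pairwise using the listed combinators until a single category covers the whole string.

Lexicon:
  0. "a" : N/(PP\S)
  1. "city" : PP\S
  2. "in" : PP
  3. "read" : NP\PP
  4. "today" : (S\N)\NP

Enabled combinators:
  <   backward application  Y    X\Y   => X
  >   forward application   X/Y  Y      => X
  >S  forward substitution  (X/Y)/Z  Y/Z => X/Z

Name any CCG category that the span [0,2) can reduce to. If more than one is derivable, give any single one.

[0,5] S   <
  [0,2] N   >
    [0,1] "a" : N/(PP\S)
    [1,2] "city" : PP\S
  [2,5] S\N   <
    [2,4] NP   <
      [2,3] "in" : PP
      [3,4] "read" : NP\PP
    [4,5] "today" : (S\N)\NP

N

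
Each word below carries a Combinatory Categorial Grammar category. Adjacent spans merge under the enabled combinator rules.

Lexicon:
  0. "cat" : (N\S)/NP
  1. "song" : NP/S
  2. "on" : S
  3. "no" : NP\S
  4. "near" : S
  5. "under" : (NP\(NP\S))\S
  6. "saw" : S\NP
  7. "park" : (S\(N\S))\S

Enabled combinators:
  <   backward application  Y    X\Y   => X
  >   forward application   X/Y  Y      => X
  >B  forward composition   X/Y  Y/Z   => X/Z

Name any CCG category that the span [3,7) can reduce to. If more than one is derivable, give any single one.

S

[0,8] S   <
  [0,3] N\S   >
    [0,1] "cat" : (N\S)/NP
    [1,3] NP   >
      [1,2] "song" : NP/S
      [2,3] "on" : S
  [3,8] S\(N\S)   <
    [3,7] S   <
      [3,6] NP   <
        [3,4] "no" : NP\S
        [4,6] NP\(NP\S)   <
          [4,5] "near" : S
          [5,6] "under" : (NP\(NP\S))\S
      [6,7] "saw" : S\NP
    [7,8] "park" : (S\(N\S))\S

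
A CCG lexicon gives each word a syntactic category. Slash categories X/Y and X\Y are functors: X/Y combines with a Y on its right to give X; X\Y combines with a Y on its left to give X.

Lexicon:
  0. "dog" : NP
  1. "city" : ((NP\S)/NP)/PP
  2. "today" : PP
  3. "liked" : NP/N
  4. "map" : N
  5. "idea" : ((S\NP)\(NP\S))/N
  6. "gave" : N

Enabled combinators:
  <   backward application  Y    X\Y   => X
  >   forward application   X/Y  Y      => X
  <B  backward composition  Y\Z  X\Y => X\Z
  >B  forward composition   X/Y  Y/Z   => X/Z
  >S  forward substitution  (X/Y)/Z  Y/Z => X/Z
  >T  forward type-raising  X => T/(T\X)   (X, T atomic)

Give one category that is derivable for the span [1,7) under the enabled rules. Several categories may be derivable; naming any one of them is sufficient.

[0,7] S   <
  [0,1] "dog" : NP
  [1,7] S\NP   <
    [1,5] NP\S   >
      [1,3] (NP\S)/NP   >
        [1,2] "city" : ((NP\S)/NP)/PP
        [2,3] "today" : PP
      [3,5] NP   >
        [3,4] "liked" : NP/N
        [4,5] "map" : N
    [5,7] (S\NP)\(NP\S)   >
      [5,6] "idea" : ((S\NP)\(NP\S))/N
      [6,7] "gave" : N

S\NP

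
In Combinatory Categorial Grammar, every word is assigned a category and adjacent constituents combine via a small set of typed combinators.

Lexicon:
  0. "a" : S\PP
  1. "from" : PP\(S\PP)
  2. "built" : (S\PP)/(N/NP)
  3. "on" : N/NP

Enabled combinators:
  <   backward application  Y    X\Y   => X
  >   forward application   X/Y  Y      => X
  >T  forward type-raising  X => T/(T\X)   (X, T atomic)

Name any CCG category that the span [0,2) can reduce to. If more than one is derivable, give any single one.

[0,4] S   <
  [0,2] PP   <
    [0,1] "a" : S\PP
    [1,2] "from" : PP\(S\PP)
  [2,4] S\PP   >
    [2,3] "built" : (S\PP)/(N/NP)
    [3,4] "on" : N/NP

PP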